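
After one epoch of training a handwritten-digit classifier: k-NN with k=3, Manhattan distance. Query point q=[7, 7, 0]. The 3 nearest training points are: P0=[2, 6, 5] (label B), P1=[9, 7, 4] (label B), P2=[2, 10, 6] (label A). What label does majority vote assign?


d(q,P0) = 11  (label B)
d(q,P1) = 6  (label B)
d(q,P2) = 14  (label A)
Votes: A=1, B=2
Majority → B

B


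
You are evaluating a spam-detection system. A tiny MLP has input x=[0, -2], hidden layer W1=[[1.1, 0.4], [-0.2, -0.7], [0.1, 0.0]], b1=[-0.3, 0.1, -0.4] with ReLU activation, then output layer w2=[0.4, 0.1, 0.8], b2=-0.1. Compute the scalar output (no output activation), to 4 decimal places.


z1[0] = (1.1)·(0) + (0.4)·(-2) - 0.3 = -1.1
z1[1] = (-0.2)·(0) + (-0.7)·(-2) + 0.1 = 1.5
z1[2] = (0.1)·(0) + (0.0)·(-2) - 0.4 = -0.4
h = ReLU(z1) = [0.0, 1.5, 0.0]
output = (0.4)·(0.0) + (0.1)·(1.5) + (0.8)·(0.0) - 0.1 = 0.05

0.05


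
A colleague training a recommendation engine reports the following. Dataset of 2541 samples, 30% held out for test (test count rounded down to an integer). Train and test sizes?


Test = ⌊2541·30/100⌋ = 762
Train = 2541 - 762 = 1779

Train: 1779, Test: 762


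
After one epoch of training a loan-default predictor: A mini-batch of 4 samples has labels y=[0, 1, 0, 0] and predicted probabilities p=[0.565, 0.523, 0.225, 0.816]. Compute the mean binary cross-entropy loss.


L[0] = -ln(1-0.565) = -ln(0.435) = 0.8324
L[1] = -ln(0.523) = 0.6482
L[2] = -ln(1-0.225) = -ln(0.775) = 0.2549
L[3] = -ln(1-0.816) = -ln(0.184) = 1.6928
mean = (0.8324 + 0.6482 + 0.2549 + 1.6928)/4 = 0.8571

0.8571


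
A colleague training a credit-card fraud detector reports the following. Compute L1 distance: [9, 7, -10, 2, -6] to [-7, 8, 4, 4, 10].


d = |9+ 7| + |7-8| + |-10-4| + |2-4| + |-6-10|
  = 16 + 1 + 14 + 2 + 16
  = 49

49


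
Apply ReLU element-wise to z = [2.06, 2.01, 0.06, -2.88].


ReLU(2.06) = max(0, 2.06) = 2.06
ReLU(2.01) = max(0, 2.01) = 2.01
ReLU(0.06) = max(0, 0.06) = 0.06
ReLU(-2.88) = max(0, -2.88) = 0.0
result = [2.06, 2.01, 0.06, 0.0]

[2.06, 2.01, 0.06, 0.0]


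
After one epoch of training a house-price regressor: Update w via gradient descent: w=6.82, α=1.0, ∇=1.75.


w_new = w - α·∇
= 6.82 - 1.0·1.75
= 6.82 - 1.75
= 5.07

5.07


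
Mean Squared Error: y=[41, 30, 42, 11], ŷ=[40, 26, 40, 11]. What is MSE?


Squared errors: (41-40)²=1, (30-26)²=16, (42-40)²=4, (11-11)²=0
Sum = 21
MSE = 21/4 = 21/4

21/4


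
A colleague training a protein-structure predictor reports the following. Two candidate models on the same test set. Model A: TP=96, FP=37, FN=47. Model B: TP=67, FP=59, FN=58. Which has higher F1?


Model A: P=96/133=0.7218, R=96/143=0.6713, F1=2PR/(P+R)=2TP/(2TP+FP+FN)=192/276=0.6957
Model B: P=67/126=0.5317, R=67/125=0.536, F1=2PR/(P+R)=2TP/(2TP+FP+FN)=134/251=0.5339
0.6957 > 0.5339 → Model A

Model A


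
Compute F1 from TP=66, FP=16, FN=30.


Precision = 66/82 = 0.8049
Recall = 66/96 = 0.6875
F1 = 2·P·R/(P+R) = 2·TP/(2·TP+FP+FN) = 132/(132+16+30) = 132/178 = 0.7416

0.7416


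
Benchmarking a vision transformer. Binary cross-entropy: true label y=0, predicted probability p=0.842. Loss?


BCE = -[y·ln(p) + (1-y)·ln(1-p)]
= -0 - 1·ln(1-0.842)
= -ln(0.158) = 1.8452

1.8452


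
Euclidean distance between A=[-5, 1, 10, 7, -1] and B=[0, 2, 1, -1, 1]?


d = √((-5-0)² + (1-2)² + (10-1)² + (7+ 1)² + (-1-1)²)
  = √(25 + 1 + 81 + 64 + 4)
  = √175 = 13.2288

13.2288


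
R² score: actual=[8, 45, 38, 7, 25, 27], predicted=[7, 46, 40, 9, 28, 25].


ȳ = 25
SS_res = Σ(y-ŷ)² = 23
SS_tot = Σ(y-ȳ)² = 1186
R² = 1 - SS_res/SS_tot = 1 - 0.0194 = 0.9806

0.9806


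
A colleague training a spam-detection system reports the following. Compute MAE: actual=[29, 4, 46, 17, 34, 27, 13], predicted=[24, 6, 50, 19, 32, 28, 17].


Absolute errors: |29-24|=5, |4-6|=2, |46-50|=4, |17-19|=2, |34-32|=2, |27-28|=1, |13-17|=4
Sum = 20
MAE = 20/7 = 20/7

20/7


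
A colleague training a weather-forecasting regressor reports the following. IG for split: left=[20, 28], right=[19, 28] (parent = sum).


Parent = [39, 56], H_parent = 0.9768
H_left = 0.9799 (n=48), H_right = 0.9734 (n=47)
H_children = (48/95)·0.9799 + (47/95)·0.9734 = 0.9767
IG = 0.9768 - 0.9767 = 0.0001

0.0001


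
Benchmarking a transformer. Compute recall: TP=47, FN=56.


Recall = TP/(TP+FN)
= 47/(47+56)
= 47/103 = 45.63%

45.63%


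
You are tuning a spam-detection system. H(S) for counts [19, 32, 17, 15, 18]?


Probabilities: [19/101, 32/101, 17/101, 15/101, 18/101] ≈ [0.1881, 0.3168, 0.1683, 0.1485, 0.1782]
H = -((19/101)·log₂(19/101) + (32/101)·log₂(32/101) + (17/101)·log₂(17/101) + (15/101)·log₂(15/101) + (18/101)·log₂(18/101))
  = 2.2636 bits

2.2636 bits


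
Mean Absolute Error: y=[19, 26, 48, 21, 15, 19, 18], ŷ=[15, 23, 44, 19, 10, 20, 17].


Absolute errors: |19-15|=4, |26-23|=3, |48-44|=4, |21-19|=2, |15-10|=5, |19-20|=1, |18-17|=1
Sum = 20
MAE = 20/7 = 20/7

20/7


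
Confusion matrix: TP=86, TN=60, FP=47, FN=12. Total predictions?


Total = TP + TN + FP + FN
= 86 + 60 + 47 + 12
= 205
(Predicted positive: 133, predicted negative: 72)

205


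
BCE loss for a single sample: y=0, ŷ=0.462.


BCE = -[y·ln(p) + (1-y)·ln(1-p)]
= -0 - 1·ln(1-0.462)
= -ln(0.538) = 0.6199

0.6199


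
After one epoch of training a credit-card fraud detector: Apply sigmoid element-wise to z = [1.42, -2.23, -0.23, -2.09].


σ(1.42) = 1/(1+e^-1.42) = 0.8053
σ(-2.23) = 1/(1+e^2.23) = 0.0971
σ(-0.23) = 1/(1+e^0.23) = 0.4428
σ(-2.09) = 1/(1+e^2.09) = 0.1101
result = [0.8053, 0.0971, 0.4428, 0.1101]

[0.8053, 0.0971, 0.4428, 0.1101]


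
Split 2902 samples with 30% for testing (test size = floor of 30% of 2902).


Test = ⌊2902·30/100⌋ = 870
Train = 2902 - 870 = 2032

Train: 2032, Test: 870


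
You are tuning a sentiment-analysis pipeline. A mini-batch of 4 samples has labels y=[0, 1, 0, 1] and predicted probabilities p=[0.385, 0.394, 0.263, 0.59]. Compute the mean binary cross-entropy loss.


L[0] = -ln(1-0.385) = -ln(0.615) = 0.4861
L[1] = -ln(0.394) = 0.9314
L[2] = -ln(1-0.263) = -ln(0.737) = 0.3052
L[3] = -ln(0.59) = 0.5276
mean = (0.4861 + 0.9314 + 0.3052 + 0.5276)/4 = 0.5626

0.5626


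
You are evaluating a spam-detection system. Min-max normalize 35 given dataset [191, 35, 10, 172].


min=10, max=191
(35-10)/(191-10) = 25/181 = 0.1381

0.1381


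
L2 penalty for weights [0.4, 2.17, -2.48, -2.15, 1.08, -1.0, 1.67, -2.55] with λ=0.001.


‖w‖₂² = (0.4)² + (2.17)² + (-2.48)² + (-2.15)² + (1.08)² + (-1.0)² + (1.67)² + (-2.55)²
     = 0.16 + 4.7089 + 6.1504 + 4.6225 + 1.1664 + 1 + 2.7889 + 6.5025
     = 27.0996
λ·‖w‖₂² = 0.001·27.0996 = 0.0271

0.0271


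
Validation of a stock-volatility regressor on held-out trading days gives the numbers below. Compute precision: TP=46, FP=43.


Precision = TP/(TP+FP)
= 46/(46+43)
= 46/89 = 51.69%

51.69%


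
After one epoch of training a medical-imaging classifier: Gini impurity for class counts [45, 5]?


Probabilities: [45/50, 5/50] ≈ [0.9, 0.1]
Σpᵢ² = (2025 + 25)/50² = 2050/2500
Gini = 1 - Σpᵢ² = 1 - 2050/2500 = 0.18

0.18


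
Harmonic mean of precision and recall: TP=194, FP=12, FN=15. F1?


Precision = 194/206 = 0.9417
Recall = 194/209 = 0.9282
F1 = 2·P·R/(P+R) = 2·TP/(2·TP+FP+FN) = 388/(388+12+15) = 388/415 = 0.9349

0.9349


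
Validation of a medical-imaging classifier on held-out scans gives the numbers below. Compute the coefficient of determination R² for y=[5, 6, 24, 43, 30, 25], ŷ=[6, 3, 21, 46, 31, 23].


ȳ = 22.1667
SS_res = Σ(y-ŷ)² = 33
SS_tot = Σ(y-ȳ)² = 1062.83
R² = 1 - SS_res/SS_tot = 1 - 0.031 = 0.969

0.969


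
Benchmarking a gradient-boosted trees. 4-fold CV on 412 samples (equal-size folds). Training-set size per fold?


Fold size = 412/4 = 103
Training per fold = 412 - 103 = 309

309


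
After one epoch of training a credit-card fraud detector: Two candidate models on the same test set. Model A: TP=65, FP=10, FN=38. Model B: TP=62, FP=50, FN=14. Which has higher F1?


Model A: P=65/75=0.8667, R=65/103=0.6311, F1=2PR/(P+R)=2TP/(2TP+FP+FN)=130/178=0.7303
Model B: P=62/112=0.5536, R=62/76=0.8158, F1=2PR/(P+R)=2TP/(2TP+FP+FN)=124/188=0.6596
0.7303 > 0.6596 → Model A

Model A


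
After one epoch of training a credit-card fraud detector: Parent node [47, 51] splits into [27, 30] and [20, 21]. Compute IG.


Parent = [47, 51], H_parent = 0.9988
H_left = 0.998 (n=57), H_right = 0.9996 (n=41)
H_children = (57/98)·0.998 + (41/98)·0.9996 = 0.9987
IG = 0.9988 - 0.9987 = 0.0001

0.0001


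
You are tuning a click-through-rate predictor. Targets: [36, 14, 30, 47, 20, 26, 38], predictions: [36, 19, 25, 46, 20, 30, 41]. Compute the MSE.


Squared errors: (36-36)²=0, (14-19)²=25, (30-25)²=25, (47-46)²=1, (20-20)²=0, (26-30)²=16, (38-41)²=9
Sum = 76
MSE = 76/7 = 76/7

76/7


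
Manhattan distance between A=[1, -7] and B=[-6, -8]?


d = |1+ 6| + |-7+ 8|
  = 7 + 1
  = 8

8


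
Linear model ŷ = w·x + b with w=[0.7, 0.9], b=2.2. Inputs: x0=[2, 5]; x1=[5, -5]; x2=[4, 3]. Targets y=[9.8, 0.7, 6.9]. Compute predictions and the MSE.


ŷ0 = (0.7)·(2) + (0.9)·(5) + 2.2 = 8.1
ŷ1 = (0.7)·(5) + (0.9)·(-5) + 2.2 = 1.2
ŷ2 = (0.7)·(4) + (0.9)·(3) + 2.2 = 7.7
errors² = [2.89, 0.25, 0.64]
MSE = 3.7800/3 = 1.26

1.26


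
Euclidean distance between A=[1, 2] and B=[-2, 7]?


d = √((1+ 2)² + (2-7)²)
  = √(9 + 25)
  = √34 = 5.831

5.831


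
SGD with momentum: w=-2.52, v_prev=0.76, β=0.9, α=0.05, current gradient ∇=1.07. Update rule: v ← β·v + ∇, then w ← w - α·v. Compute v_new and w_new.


v_new = 0.9·0.76 + 1.07 = 0.684 + 1.07 = 1.754
w_new = -2.52 - 0.05·1.754 = -2.52 - 0.0877 = -2.6077

v_new=1.754, w_new=-2.6077


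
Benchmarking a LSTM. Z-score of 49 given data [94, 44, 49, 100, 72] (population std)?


μ = 71.8, σ = 22.7192
z = (49 - 71.8)/22.7192 = -1.0036

-1.0036


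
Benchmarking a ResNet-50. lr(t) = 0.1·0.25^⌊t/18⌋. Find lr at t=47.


n_drops = ⌊47/18⌋ = 2
lr = 0.1·0.25^2 = 0.1·0.0625 = 0.00625

0.00625


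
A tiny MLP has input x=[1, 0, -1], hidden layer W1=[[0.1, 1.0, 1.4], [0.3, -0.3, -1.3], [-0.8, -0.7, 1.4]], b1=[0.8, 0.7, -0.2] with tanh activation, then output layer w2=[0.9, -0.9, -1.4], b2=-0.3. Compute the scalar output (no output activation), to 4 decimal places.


z1[0] = (0.1)·(1) + (1.0)·(0) + (1.4)·(-1) + 0.8 = -0.5
z1[1] = (0.3)·(1) + (-0.3)·(0) + (-1.3)·(-1) + 0.7 = 2.3
z1[2] = (-0.8)·(1) + (-0.7)·(0) + (1.4)·(-1) - 0.2 = -2.4
h = tanh(z1) = [-0.4621, 0.9801, -0.9837]
output = (0.9)·(-0.4621) + (-0.9)·(0.9801) + (-1.4)·(-0.9837) - 0.3 = -0.2208

-0.2208


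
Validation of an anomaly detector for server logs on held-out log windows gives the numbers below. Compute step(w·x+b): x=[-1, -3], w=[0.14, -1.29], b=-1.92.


z = (-1)·(0.14) + (-3)·(-1.29) - 1.92
  = 1.81
step(z) = 1 (z≥0)

1


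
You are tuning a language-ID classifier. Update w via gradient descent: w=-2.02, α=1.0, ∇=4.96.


w_new = w - α·∇
= -2.02 - 1.0·4.96
= -2.02 - 4.96
= -6.98

-6.98


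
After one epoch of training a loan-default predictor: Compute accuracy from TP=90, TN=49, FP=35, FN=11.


Accuracy = (TP+TN)/(TP+TN+FP+FN)
= (90+49)/(185)
= 139/185 = 75.14%

75.14%


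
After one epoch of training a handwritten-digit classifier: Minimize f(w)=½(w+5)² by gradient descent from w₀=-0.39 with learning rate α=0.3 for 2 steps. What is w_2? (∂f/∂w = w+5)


step 1: grad = -0.39+5 = 4.61; w = -0.39 - 0.3·(4.61) = -1.773
step 2: grad = -1.773+5 = 3.227; w = -1.773 - 0.3·(3.227) = -2.7411

-2.7411


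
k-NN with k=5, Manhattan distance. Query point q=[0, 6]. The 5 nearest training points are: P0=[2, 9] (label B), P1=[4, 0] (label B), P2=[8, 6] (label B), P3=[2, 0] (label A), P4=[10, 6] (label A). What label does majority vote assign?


d(q,P0) = 5  (label B)
d(q,P1) = 10  (label B)
d(q,P2) = 8  (label B)
d(q,P3) = 8  (label A)
d(q,P4) = 10  (label A)
Votes: A=2, B=3
Majority → B

B


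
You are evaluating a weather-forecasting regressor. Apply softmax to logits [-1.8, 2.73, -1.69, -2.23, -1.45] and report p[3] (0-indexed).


Exponentials: e^-1.8=0.1653, e^2.73=15.3329, e^-1.69=0.1845, e^-2.23=0.1075, e^-1.45=0.2346
Sum = 16.0248
Softmax = [0.0103, 0.9568, 0.0115, 0.0067, 0.0146]
p[3] = 0.1075/16.0248 = 0.0067

0.0067


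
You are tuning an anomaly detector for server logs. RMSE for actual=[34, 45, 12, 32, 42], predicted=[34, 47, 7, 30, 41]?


MSE = 34/5 = 6.8
RMSE = √(34/5) = 2.6077

2.6077


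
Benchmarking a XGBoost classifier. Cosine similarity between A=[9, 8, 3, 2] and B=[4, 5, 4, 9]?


A·B = 9·4 + 8·5 + 3·4 + 2·9 = 106
‖A‖ = √158 = 12.5698, ‖B‖ = √138 = 11.7473
cos = 106/(√158·√138) = 106/√21804 = 0.7179

0.7179


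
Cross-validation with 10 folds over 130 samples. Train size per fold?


Fold size = 130/10 = 13
Training per fold = 130 - 13 = 117

117


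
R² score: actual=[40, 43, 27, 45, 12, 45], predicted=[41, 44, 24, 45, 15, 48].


ȳ = 35.3333
SS_res = Σ(y-ŷ)² = 29
SS_tot = Σ(y-ȳ)² = 881.33
R² = 1 - SS_res/SS_tot = 1 - 0.0329 = 0.9671

0.9671


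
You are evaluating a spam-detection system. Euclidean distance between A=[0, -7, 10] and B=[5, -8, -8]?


d = √((0-5)² + (-7+ 8)² + (10+ 8)²)
  = √(25 + 1 + 324)
  = √350 = 18.7083

18.7083


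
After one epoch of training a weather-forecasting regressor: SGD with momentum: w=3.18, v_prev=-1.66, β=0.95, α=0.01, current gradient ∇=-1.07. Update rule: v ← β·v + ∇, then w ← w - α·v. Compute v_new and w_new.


v_new = 0.95·-1.66 - 1.07 = -1.577 - 1.07 = -2.647
w_new = 3.18 - 0.01·-2.647 = 3.18 + 0.02647 = 3.20647

v_new=-2.647, w_new=3.20647


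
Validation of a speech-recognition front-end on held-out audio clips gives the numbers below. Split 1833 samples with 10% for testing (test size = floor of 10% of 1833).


Test = ⌊1833·10/100⌋ = 183
Train = 1833 - 183 = 1650

Train: 1650, Test: 183


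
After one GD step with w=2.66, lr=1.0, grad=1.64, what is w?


w_new = w - α·∇
= 2.66 - 1.0·1.64
= 2.66 - 1.64
= 1.02

1.02


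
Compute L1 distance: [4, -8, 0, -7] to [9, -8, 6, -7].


d = |4-9| + |-8+ 8| + |0-6| + |-7+ 7|
  = 5 + 0 + 6 + 0
  = 11

11


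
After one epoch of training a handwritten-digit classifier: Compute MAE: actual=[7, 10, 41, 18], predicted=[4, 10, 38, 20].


Absolute errors: |7-4|=3, |10-10|=0, |41-38|=3, |18-20|=2
Sum = 8
MAE = 8/4 = 2

2


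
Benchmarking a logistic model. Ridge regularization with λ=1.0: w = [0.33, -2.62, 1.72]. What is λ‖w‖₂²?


‖w‖₂² = (0.33)² + (-2.62)² + (1.72)²
     = 0.1089 + 6.8644 + 2.9584
     = 9.9317
λ·‖w‖₂² = 1.0·9.9317 = 9.9317

9.9317


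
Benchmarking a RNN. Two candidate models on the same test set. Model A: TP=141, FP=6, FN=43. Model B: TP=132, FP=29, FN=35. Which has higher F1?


Model A: P=141/147=0.9592, R=141/184=0.7663, F1=2PR/(P+R)=2TP/(2TP+FP+FN)=282/331=0.852
Model B: P=132/161=0.8199, R=132/167=0.7904, F1=2PR/(P+R)=2TP/(2TP+FP+FN)=264/328=0.8049
0.852 > 0.8049 → Model A

Model A


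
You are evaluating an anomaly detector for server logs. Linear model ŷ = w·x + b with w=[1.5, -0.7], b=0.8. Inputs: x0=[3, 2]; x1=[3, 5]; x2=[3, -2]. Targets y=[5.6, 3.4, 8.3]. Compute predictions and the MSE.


ŷ0 = (1.5)·(3) + (-0.7)·(2) + 0.8 = 3.9
ŷ1 = (1.5)·(3) + (-0.7)·(5) + 0.8 = 1.8
ŷ2 = (1.5)·(3) + (-0.7)·(-2) + 0.8 = 6.7
errors² = [2.89, 2.56, 2.56]
MSE = 8.0100/3 = 2.67

2.67


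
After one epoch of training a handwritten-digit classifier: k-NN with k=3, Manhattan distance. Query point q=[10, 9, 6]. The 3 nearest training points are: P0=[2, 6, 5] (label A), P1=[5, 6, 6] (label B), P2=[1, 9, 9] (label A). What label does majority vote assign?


d(q,P0) = 12  (label A)
d(q,P1) = 8  (label B)
d(q,P2) = 12  (label A)
Votes: A=2, B=1
Majority → A

A


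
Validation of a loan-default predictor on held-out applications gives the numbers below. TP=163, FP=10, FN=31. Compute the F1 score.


Precision = 163/173 = 0.9422
Recall = 163/194 = 0.8402
F1 = 2·P·R/(P+R) = 2·TP/(2·TP+FP+FN) = 326/(326+10+31) = 326/367 = 0.8883

0.8883


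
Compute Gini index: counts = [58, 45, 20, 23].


Probabilities: [58/146, 45/146, 20/146, 23/146] ≈ [0.3973, 0.3082, 0.137, 0.1575]
Σpᵢ² = (3364 + 2025 + 400 + 529)/146² = 6318/21316
Gini = 1 - Σpᵢ² = 1 - 6318/21316 = 0.7036

0.7036


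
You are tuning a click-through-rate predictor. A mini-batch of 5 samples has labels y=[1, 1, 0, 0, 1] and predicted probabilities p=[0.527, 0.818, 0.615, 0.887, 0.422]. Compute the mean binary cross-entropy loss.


L[0] = -ln(0.527) = 0.6406
L[1] = -ln(0.818) = 0.2009
L[2] = -ln(1-0.615) = -ln(0.385) = 0.9545
L[3] = -ln(1-0.887) = -ln(0.113) = 2.1804
L[4] = -ln(0.422) = 0.8627
mean = (0.6406 + 0.2009 + 0.9545 + 2.1804 + 0.8627)/5 = 0.9678

0.9678


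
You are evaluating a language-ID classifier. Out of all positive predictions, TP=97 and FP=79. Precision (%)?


Precision = TP/(TP+FP)
= 97/(97+79)
= 97/176 = 55.11%

55.11%


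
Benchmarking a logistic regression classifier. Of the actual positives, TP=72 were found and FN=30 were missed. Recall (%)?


Recall = TP/(TP+FN)
= 72/(72+30)
= 72/102 = 70.59%

70.59%


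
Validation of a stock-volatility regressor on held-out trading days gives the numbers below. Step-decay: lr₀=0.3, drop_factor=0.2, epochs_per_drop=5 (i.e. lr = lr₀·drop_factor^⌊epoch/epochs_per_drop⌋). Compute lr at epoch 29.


n_drops = ⌊29/5⌋ = 5
lr = 0.3·0.2^5 = 0.3·0.00032 = 0.000096

0.000096


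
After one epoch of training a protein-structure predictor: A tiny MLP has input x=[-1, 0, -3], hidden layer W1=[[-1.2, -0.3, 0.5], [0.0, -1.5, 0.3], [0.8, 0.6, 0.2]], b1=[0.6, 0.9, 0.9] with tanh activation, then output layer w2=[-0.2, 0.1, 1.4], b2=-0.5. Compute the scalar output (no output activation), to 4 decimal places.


z1[0] = (-1.2)·(-1) + (-0.3)·(0) + (0.5)·(-3) + 0.6 = 0.3
z1[1] = (0.0)·(-1) + (-1.5)·(0) + (0.3)·(-3) + 0.9 = 0.0
z1[2] = (0.8)·(-1) + (0.6)·(0) + (0.2)·(-3) + 0.9 = -0.5
h = tanh(z1) = [0.2913, 0.0, -0.4621]
output = (-0.2)·(0.2913) + (0.1)·(0.0) + (1.4)·(-0.4621) - 0.5 = -1.2052

-1.2052


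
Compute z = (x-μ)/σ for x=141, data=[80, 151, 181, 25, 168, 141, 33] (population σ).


μ = 111.2857, σ = 59.8682
z = (141 - 111.2857)/59.8682 = 0.4963

0.4963


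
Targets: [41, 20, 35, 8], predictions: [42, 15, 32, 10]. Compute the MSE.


Squared errors: (41-42)²=1, (20-15)²=25, (35-32)²=9, (8-10)²=4
Sum = 39
MSE = 39/4 = 39/4

39/4


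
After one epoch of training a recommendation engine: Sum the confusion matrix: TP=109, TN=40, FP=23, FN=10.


Total = TP + TN + FP + FN
= 109 + 40 + 23 + 10
= 182
(Predicted positive: 132, predicted negative: 50)

182


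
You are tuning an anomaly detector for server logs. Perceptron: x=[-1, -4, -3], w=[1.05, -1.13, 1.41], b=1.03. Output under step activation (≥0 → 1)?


z = (-1)·(1.05) + (-4)·(-1.13) + (-3)·(1.41) + 1.03
  = 0.27
step(z) = 1 (z≥0)

1


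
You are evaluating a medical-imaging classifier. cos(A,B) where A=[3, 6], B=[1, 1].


A·B = 3·1 + 6·1 = 9
‖A‖ = √45 = 6.7082, ‖B‖ = √2 = 1.4142
cos = 9/(√45·√2) = 9/√90 = 0.9487

0.9487


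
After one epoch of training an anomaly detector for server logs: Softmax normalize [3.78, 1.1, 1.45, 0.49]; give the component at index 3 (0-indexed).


Exponentials: e^3.78=43.816, e^1.1=3.0042, e^1.45=4.2631, e^0.49=1.6323
Sum = 52.7156
Softmax = [0.8312, 0.057, 0.0809, 0.031]
p[3] = 1.6323/52.7156 = 0.031

0.031


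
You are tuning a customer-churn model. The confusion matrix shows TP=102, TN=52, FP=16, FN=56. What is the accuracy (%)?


Accuracy = (TP+TN)/(TP+TN+FP+FN)
= (102+52)/(226)
= 154/226 = 68.14%

68.14%


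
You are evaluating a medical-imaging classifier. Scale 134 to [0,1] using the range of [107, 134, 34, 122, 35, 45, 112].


min=34, max=134
(134-34)/(134-34) = 100/100 = 1.0

1.0


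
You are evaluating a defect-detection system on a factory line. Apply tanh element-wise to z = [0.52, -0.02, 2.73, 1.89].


tanh(0.52) = 0.4777
tanh(-0.02) = -0.02
tanh(2.73) = 0.9915
tanh(1.89) = 0.9554
result = [0.4777, -0.02, 0.9915, 0.9554]

[0.4777, -0.02, 0.9915, 0.9554]


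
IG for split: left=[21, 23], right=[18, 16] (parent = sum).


Parent = [39, 39], H_parent = 1
H_left = 0.9985 (n=44), H_right = 0.9975 (n=34)
H_children = (44/78)·0.9985 + (34/78)·0.9975 = 0.9981
IG = 1 - 0.9981 = 0.0019

0.0019


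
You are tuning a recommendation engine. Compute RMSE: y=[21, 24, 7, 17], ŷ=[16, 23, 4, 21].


MSE = 51/4 = 12.75
RMSE = √(51/4) = 3.5707

3.5707


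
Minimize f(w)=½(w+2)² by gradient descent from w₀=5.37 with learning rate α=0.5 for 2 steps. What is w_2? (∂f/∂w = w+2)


step 1: grad = 5.37+2 = 7.37; w = 5.37 - 0.5·(7.37) = 1.685
step 2: grad = 1.685+2 = 3.685; w = 1.685 - 0.5·(3.685) = -0.1575

-0.1575


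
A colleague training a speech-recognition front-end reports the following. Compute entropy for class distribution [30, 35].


Probabilities: [30/65, 35/65] ≈ [0.4615, 0.5385]
H = -((30/65)·log₂(30/65) + (35/65)·log₂(35/65))
  = 0.9957 bits

0.9957 bits


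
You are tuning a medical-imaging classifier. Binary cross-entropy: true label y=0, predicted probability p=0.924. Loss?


BCE = -[y·ln(p) + (1-y)·ln(1-p)]
= -0 - 1·ln(1-0.924)
= -ln(0.076) = 2.577

2.577


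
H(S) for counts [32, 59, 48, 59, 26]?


Probabilities: [32/224, 59/224, 48/224, 59/224, 26/224] ≈ [0.1429, 0.2634, 0.2143, 0.2634, 0.1161]
H = -((32/224)·log₂(32/224) + (59/224)·log₂(59/224) + (48/224)·log₂(48/224) + (59/224)·log₂(59/224) + (26/224)·log₂(26/224))
  = 2.2518 bits

2.2518 bits


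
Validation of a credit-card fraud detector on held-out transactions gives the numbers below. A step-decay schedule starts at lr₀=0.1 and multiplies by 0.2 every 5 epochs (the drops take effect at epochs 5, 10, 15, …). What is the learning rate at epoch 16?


n_drops = ⌊16/5⌋ = 3
lr = 0.1·0.2^3 = 0.1·0.008 = 0.0008

0.0008


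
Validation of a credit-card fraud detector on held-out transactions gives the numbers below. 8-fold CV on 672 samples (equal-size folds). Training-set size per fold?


Fold size = 672/8 = 84
Training per fold = 672 - 84 = 588

588


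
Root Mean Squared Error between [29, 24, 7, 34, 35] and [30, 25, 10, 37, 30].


MSE = 45/5 = 9
RMSE = √(45/5) = 3.0

3.0


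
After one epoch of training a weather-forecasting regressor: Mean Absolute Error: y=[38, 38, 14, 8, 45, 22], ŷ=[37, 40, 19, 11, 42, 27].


Absolute errors: |38-37|=1, |38-40|=2, |14-19|=5, |8-11|=3, |45-42|=3, |22-27|=5
Sum = 19
MAE = 19/6 = 19/6

19/6


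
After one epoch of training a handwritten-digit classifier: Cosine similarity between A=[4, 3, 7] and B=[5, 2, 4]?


A·B = 4·5 + 3·2 + 7·4 = 54
‖A‖ = √74 = 8.6023, ‖B‖ = √45 = 6.7082
cos = 54/(√74·√45) = 54/√3330 = 0.9358

0.9358


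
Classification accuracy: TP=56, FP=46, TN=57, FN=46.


Accuracy = (TP+TN)/(TP+TN+FP+FN)
= (56+57)/(205)
= 113/205 = 55.12%

55.12%


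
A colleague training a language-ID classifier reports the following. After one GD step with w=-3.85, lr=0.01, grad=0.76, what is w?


w_new = w - α·∇
= -3.85 - 0.01·0.76
= -3.85 - 0.0076
= -3.8576

-3.8576


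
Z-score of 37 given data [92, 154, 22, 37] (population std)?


μ = 76.25, σ = 51.9056
z = (37 - 76.25)/51.9056 = -0.7562

-0.7562


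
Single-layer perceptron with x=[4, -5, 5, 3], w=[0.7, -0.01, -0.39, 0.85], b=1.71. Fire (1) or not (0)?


z = (4)·(0.7) + (-5)·(-0.01) + (5)·(-0.39) + (3)·(0.85) + 1.71
  = 5.16
step(z) = 1 (z≥0)

1


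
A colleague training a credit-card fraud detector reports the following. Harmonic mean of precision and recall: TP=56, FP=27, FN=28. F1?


Precision = 56/83 = 0.6747
Recall = 56/84 = 0.6667
F1 = 2·P·R/(P+R) = 2·TP/(2·TP+FP+FN) = 112/(112+27+28) = 112/167 = 0.6707

0.6707


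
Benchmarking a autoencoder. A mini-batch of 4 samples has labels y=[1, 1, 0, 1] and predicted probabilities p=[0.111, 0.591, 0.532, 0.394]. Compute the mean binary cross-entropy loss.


L[0] = -ln(0.111) = 2.1982
L[1] = -ln(0.591) = 0.5259
L[2] = -ln(1-0.532) = -ln(0.468) = 0.7593
L[3] = -ln(0.394) = 0.9314
mean = (2.1982 + 0.5259 + 0.7593 + 0.9314)/4 = 1.1037

1.1037


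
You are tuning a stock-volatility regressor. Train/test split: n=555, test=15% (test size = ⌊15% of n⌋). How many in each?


Test = ⌊555·15/100⌋ = 83
Train = 555 - 83 = 472

Train: 472, Test: 83


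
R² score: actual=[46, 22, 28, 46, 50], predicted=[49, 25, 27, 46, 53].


ȳ = 38.4
SS_res = Σ(y-ŷ)² = 28
SS_tot = Σ(y-ȳ)² = 627.2
R² = 1 - SS_res/SS_tot = 1 - 0.0446 = 0.9554

0.9554


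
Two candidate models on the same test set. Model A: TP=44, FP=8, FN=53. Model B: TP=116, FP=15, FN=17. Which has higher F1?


Model A: P=44/52=0.8462, R=44/97=0.4536, F1=2PR/(P+R)=2TP/(2TP+FP+FN)=88/149=0.5906
Model B: P=116/131=0.8855, R=116/133=0.8722, F1=2PR/(P+R)=2TP/(2TP+FP+FN)=232/264=0.8788
0.5906 < 0.8788 → Model B

Model B


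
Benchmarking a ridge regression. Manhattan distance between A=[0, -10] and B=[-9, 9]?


d = |0+ 9| + |-10-9|
  = 9 + 19
  = 28

28


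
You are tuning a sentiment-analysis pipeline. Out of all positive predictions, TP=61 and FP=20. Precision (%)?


Precision = TP/(TP+FP)
= 61/(61+20)
= 61/81 = 75.31%

75.31%


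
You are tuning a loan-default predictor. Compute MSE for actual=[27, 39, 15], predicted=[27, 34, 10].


Squared errors: (27-27)²=0, (39-34)²=25, (15-10)²=25
Sum = 50
MSE = 50/3 = 50/3

50/3


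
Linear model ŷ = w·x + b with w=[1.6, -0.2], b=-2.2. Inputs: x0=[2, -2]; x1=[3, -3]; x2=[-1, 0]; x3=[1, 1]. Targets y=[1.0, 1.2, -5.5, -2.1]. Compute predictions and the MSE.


ŷ0 = (1.6)·(2) + (-0.2)·(-2) - 2.2 = 1.4
ŷ1 = (1.6)·(3) + (-0.2)·(-3) - 2.2 = 3.2
ŷ2 = (1.6)·(-1) + (-0.2)·(0) - 2.2 = -3.8
ŷ3 = (1.6)·(1) + (-0.2)·(1) - 2.2 = -0.8
errors² = [0.16, 4.0, 2.89, 1.69]
MSE = 8.7400/4 = 2.185

2.185


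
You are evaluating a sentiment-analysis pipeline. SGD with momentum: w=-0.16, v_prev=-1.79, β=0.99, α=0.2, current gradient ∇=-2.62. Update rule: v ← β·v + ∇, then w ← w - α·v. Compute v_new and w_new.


v_new = 0.99·-1.79 - 2.62 = -1.7721 - 2.62 = -4.3921
w_new = -0.16 - 0.2·-4.3921 = -0.16 + 0.87842 = 0.71842

v_new=-4.3921, w_new=0.71842


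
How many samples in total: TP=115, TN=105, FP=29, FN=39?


Total = TP + TN + FP + FN
= 115 + 105 + 29 + 39
= 288
(Predicted positive: 144, predicted negative: 144)

288


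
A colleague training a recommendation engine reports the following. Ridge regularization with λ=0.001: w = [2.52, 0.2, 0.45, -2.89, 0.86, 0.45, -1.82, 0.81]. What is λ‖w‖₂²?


‖w‖₂² = (2.52)² + (0.2)² + (0.45)² + (-2.89)² + (0.86)² + (0.45)² + (-1.82)² + (0.81)²
     = 6.3504 + 0.04 + 0.2025 + 8.3521 + 0.7396 + 0.2025 + 3.3124 + 0.6561
     = 19.8556
λ·‖w‖₂² = 0.001·19.8556 = 0.019856

0.019856


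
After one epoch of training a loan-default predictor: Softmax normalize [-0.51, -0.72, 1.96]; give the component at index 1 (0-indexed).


Exponentials: e^-0.51=0.6005, e^-0.72=0.4868, e^1.96=7.0993
Sum = 8.1866
Softmax = [0.0734, 0.0595, 0.8672]
p[1] = 0.4868/8.1866 = 0.0595

0.0595


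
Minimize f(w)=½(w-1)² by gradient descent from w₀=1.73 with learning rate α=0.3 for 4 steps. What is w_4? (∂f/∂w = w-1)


step 1: grad = 1.73-1 = 0.73; w = 1.73 - 0.3·(0.73) = 1.511
step 2: grad = 1.511-1 = 0.511; w = 1.511 - 0.3·(0.511) = 1.3577
step 3: grad = 1.3577-1 = 0.3577; w = 1.3577 - 0.3·(0.3577) = 1.25039
step 4: grad = 1.25039-1 = 0.25039; w = 1.25039 - 0.3·(0.25039) = 1.175273

1.175273


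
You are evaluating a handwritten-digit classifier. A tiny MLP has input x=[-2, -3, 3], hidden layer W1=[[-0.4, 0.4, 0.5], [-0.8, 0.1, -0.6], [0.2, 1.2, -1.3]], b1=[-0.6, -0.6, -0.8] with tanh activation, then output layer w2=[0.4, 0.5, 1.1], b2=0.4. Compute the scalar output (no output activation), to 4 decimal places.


z1[0] = (-0.4)·(-2) + (0.4)·(-3) + (0.5)·(3) - 0.6 = 0.5
z1[1] = (-0.8)·(-2) + (0.1)·(-3) + (-0.6)·(3) - 0.6 = -1.1
z1[2] = (0.2)·(-2) + (1.2)·(-3) + (-1.3)·(3) - 0.8 = -8.7
h = tanh(z1) = [0.4621, -0.8005, -1.0]
output = (0.4)·(0.4621) + (0.5)·(-0.8005) + (1.1)·(-1.0) + 0.4 = -0.9154

-0.9154


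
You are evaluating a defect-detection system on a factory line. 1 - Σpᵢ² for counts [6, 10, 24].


Probabilities: [6/40, 10/40, 24/40] ≈ [0.15, 0.25, 0.6]
Σpᵢ² = (36 + 100 + 576)/40² = 712/1600
Gini = 1 - Σpᵢ² = 1 - 712/1600 = 0.555

0.555


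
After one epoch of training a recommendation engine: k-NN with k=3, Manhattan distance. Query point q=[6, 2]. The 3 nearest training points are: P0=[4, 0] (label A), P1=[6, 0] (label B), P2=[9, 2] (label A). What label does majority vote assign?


d(q,P0) = 4  (label A)
d(q,P1) = 2  (label B)
d(q,P2) = 3  (label A)
Votes: A=2, B=1
Majority → A

A


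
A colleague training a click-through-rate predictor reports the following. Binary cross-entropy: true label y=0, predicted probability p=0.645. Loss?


BCE = -[y·ln(p) + (1-y)·ln(1-p)]
= -0 - 1·ln(1-0.645)
= -ln(0.355) = 1.0356

1.0356


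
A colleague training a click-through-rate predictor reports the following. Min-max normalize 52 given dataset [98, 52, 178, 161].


min=52, max=178
(52-52)/(178-52) = 0/126 = 0.0

0.0


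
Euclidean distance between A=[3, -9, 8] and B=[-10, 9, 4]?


d = √((3+ 10)² + (-9-9)² + (8-4)²)
  = √(169 + 324 + 16)
  = √509 = 22.561

22.561


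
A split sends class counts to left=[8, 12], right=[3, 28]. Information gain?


Parent = [11, 40], H_parent = 0.7522
H_left = 0.971 (n=20), H_right = 0.4587 (n=31)
H_children = (20/51)·0.971 + (31/51)·0.4587 = 0.6596
IG = 0.7522 - 0.6596 = 0.0926

0.0926


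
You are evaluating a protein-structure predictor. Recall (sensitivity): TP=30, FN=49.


Recall = TP/(TP+FN)
= 30/(30+49)
= 30/79 = 37.97%

37.97%


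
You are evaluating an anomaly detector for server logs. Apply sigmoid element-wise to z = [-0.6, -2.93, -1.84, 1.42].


σ(-0.6) = 1/(1+e^0.6) = 0.3543
σ(-2.93) = 1/(1+e^2.93) = 0.0507
σ(-1.84) = 1/(1+e^1.84) = 0.1371
σ(1.42) = 1/(1+e^-1.42) = 0.8053
result = [0.3543, 0.0507, 0.1371, 0.8053]

[0.3543, 0.0507, 0.1371, 0.8053]


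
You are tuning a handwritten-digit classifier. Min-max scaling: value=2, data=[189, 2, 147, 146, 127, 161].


min=2, max=189
(2-2)/(189-2) = 0/187 = 0.0

0.0


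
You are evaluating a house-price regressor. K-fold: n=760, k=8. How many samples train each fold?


Fold size = 760/8 = 95
Training per fold = 760 - 95 = 665

665


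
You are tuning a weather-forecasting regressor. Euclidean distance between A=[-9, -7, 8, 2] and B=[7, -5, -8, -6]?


d = √((-9-7)² + (-7+ 5)² + (8+ 8)² + (2+ 6)²)
  = √(256 + 4 + 256 + 64)
  = √580 = 24.0832

24.0832


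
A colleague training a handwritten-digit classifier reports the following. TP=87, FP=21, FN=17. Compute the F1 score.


Precision = 87/108 = 0.8056
Recall = 87/104 = 0.8365
F1 = 2·P·R/(P+R) = 2·TP/(2·TP+FP+FN) = 174/(174+21+17) = 174/212 = 0.8208

0.8208


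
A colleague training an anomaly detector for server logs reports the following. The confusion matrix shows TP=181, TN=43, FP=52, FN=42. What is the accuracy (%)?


Accuracy = (TP+TN)/(TP+TN+FP+FN)
= (181+43)/(318)
= 224/318 = 70.44%

70.44%


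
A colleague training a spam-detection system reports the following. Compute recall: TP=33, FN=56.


Recall = TP/(TP+FN)
= 33/(33+56)
= 33/89 = 37.08%

37.08%


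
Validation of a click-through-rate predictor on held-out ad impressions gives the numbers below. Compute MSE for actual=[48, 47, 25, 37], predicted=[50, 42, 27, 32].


Squared errors: (48-50)²=4, (47-42)²=25, (25-27)²=4, (37-32)²=25
Sum = 58
MSE = 58/4 = 29/2

29/2


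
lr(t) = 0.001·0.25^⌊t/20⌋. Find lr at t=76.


n_drops = ⌊76/20⌋ = 3
lr = 0.001·0.25^3 = 0.001·0.015625 = 0.000015625

0.000015625


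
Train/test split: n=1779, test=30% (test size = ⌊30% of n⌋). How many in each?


Test = ⌊1779·30/100⌋ = 533
Train = 1779 - 533 = 1246

Train: 1246, Test: 533


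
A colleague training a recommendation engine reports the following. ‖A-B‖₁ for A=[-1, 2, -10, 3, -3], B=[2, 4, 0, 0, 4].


d = |-1-2| + |2-4| + |-10-0| + |3-0| + |-3-4|
  = 3 + 2 + 10 + 3 + 7
  = 25

25


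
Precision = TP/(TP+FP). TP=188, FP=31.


Precision = TP/(TP+FP)
= 188/(188+31)
= 188/219 = 85.84%

85.84%


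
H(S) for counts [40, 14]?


Probabilities: [40/54, 14/54] ≈ [0.7407, 0.2593]
H = -((40/54)·log₂(40/54) + (14/54)·log₂(14/54))
  = 0.8256 bits

0.8256 bits


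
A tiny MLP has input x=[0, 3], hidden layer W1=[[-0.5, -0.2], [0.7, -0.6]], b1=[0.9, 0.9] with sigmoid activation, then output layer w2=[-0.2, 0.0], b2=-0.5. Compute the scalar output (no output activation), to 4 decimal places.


z1[0] = (-0.5)·(0) + (-0.2)·(3) + 0.9 = 0.3
z1[1] = (0.7)·(0) + (-0.6)·(3) + 0.9 = -0.9
h = sigmoid(z1) = [0.5744, 0.2891]
output = (-0.2)·(0.5744) + (0.0)·(0.2891) - 0.5 = -0.6149

-0.6149


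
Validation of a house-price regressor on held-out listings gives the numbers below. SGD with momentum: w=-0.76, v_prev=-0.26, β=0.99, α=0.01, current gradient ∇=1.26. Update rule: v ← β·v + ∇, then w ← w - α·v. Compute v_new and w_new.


v_new = 0.99·-0.26 + 1.26 = -0.2574 + 1.26 = 1.0026
w_new = -0.76 - 0.01·1.0026 = -0.76 - 0.010026 = -0.770026

v_new=1.0026, w_new=-0.770026


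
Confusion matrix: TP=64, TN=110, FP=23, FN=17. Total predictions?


Total = TP + TN + FP + FN
= 64 + 110 + 23 + 17
= 214
(Predicted positive: 87, predicted negative: 127)

214


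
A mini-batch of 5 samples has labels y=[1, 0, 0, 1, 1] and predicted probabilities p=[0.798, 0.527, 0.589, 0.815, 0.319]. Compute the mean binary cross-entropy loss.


L[0] = -ln(0.798) = 0.2256
L[1] = -ln(1-0.527) = -ln(0.473) = 0.7487
L[2] = -ln(1-0.589) = -ln(0.411) = 0.8892
L[3] = -ln(0.815) = 0.2046
L[4] = -ln(0.319) = 1.1426
mean = (0.2256 + 0.7487 + 0.8892 + 0.2046 + 1.1426)/5 = 0.6421

0.6421


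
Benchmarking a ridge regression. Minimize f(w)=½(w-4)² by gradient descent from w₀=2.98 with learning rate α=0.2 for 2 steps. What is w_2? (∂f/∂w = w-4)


step 1: grad = 2.98-4 = -1.02; w = 2.98 - 0.2·(-1.02) = 3.184
step 2: grad = 3.184-4 = -0.816; w = 3.184 - 0.2·(-0.816) = 3.3472

3.3472


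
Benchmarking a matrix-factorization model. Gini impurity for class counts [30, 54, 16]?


Probabilities: [30/100, 54/100, 16/100] ≈ [0.3, 0.54, 0.16]
Σpᵢ² = (900 + 2916 + 256)/100² = 4072/10000
Gini = 1 - Σpᵢ² = 1 - 4072/10000 = 0.5928

0.5928


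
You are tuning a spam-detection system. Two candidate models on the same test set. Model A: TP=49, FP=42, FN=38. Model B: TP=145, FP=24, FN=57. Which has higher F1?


Model A: P=49/91=0.5385, R=49/87=0.5632, F1=2PR/(P+R)=2TP/(2TP+FP+FN)=98/178=0.5506
Model B: P=145/169=0.858, R=145/202=0.7178, F1=2PR/(P+R)=2TP/(2TP+FP+FN)=290/371=0.7817
0.5506 < 0.7817 → Model B

Model B


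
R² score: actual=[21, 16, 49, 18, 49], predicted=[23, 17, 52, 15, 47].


ȳ = 30.6
SS_res = Σ(y-ŷ)² = 27
SS_tot = Σ(y-ȳ)² = 1141.2
R² = 1 - SS_res/SS_tot = 1 - 0.0237 = 0.9763

0.9763


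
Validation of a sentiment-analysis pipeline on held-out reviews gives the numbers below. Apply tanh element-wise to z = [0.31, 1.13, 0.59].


tanh(0.31) = 0.3004
tanh(1.13) = 0.811
tanh(0.59) = 0.5299
result = [0.3004, 0.811, 0.5299]

[0.3004, 0.811, 0.5299]


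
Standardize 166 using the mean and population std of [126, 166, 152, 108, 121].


μ = 134.6, σ = 21.2377
z = (166 - 134.6)/21.2377 = 1.4785

1.4785


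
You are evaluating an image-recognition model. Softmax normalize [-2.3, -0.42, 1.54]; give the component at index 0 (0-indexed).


Exponentials: e^-2.3=0.1003, e^-0.42=0.657, e^1.54=4.6646
Sum = 5.4219
Softmax = [0.0185, 0.1212, 0.8603]
p[0] = 0.1003/5.4219 = 0.0185

0.0185


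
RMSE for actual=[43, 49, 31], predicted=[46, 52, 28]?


MSE = 27/3 = 9
RMSE = √(27/3) = 3.0

3.0


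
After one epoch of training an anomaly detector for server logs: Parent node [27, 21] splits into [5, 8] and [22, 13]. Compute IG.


Parent = [27, 21], H_parent = 0.9887
H_left = 0.9612 (n=13), H_right = 0.9518 (n=35)
H_children = (13/48)·0.9612 + (35/48)·0.9518 = 0.9543
IG = 0.9887 - 0.9543 = 0.0344

0.0344


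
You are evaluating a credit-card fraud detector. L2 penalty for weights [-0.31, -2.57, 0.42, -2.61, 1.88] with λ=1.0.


‖w‖₂² = (-0.31)² + (-2.57)² + (0.42)² + (-2.61)² + (1.88)²
     = 0.0961 + 6.6049 + 0.1764 + 6.8121 + 3.5344
     = 17.2239
λ·‖w‖₂² = 1.0·17.2239 = 17.2239

17.2239


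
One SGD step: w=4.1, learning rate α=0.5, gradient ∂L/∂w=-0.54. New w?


w_new = w - α·∇
= 4.1 - 0.5·-0.54
= 4.1 + 0.27
= 4.37

4.37


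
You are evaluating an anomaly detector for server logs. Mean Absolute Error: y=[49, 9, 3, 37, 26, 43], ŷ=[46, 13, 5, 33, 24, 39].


Absolute errors: |49-46|=3, |9-13|=4, |3-5|=2, |37-33|=4, |26-24|=2, |43-39|=4
Sum = 19
MAE = 19/6 = 19/6

19/6


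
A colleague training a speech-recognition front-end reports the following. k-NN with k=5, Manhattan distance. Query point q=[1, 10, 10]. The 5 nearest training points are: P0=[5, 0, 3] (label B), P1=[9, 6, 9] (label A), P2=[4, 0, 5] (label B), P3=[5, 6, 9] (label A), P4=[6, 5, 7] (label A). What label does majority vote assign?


d(q,P0) = 21  (label B)
d(q,P1) = 13  (label A)
d(q,P2) = 18  (label B)
d(q,P3) = 9  (label A)
d(q,P4) = 13  (label A)
Votes: A=3, B=2
Majority → A

A


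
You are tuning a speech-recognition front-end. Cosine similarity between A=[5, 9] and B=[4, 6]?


A·B = 5·4 + 9·6 = 74
‖A‖ = √106 = 10.2956, ‖B‖ = √52 = 7.2111
cos = 74/(√106·√52) = 74/√5512 = 0.9967

0.9967


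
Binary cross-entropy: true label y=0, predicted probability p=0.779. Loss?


BCE = -[y·ln(p) + (1-y)·ln(1-p)]
= -0 - 1·ln(1-0.779)
= -ln(0.221) = 1.5096

1.5096


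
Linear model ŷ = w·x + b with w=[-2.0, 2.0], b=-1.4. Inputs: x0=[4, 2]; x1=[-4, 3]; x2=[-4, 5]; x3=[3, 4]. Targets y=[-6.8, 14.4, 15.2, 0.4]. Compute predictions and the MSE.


ŷ0 = (-2.0)·(4) + (2.0)·(2) - 1.4 = -5.4
ŷ1 = (-2.0)·(-4) + (2.0)·(3) - 1.4 = 12.6
ŷ2 = (-2.0)·(-4) + (2.0)·(5) - 1.4 = 16.6
ŷ3 = (-2.0)·(3) + (2.0)·(4) - 1.4 = 0.6
errors² = [1.96, 3.24, 1.96, 0.04]
MSE = 7.2000/4 = 1.8

1.8


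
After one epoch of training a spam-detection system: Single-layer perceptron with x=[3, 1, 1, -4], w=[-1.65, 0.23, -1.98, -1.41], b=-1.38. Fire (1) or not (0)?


z = (3)·(-1.65) + (1)·(0.23) + (1)·(-1.98) + (-4)·(-1.41) - 1.38
  = -2.44
step(z) = 0 (z<0)

0


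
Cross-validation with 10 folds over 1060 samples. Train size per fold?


Fold size = 1060/10 = 106
Training per fold = 1060 - 106 = 954

954


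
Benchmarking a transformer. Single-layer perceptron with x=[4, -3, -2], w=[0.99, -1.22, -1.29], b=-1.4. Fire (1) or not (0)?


z = (4)·(0.99) + (-3)·(-1.22) + (-2)·(-1.29) - 1.4
  = 8.8
step(z) = 1 (z≥0)

1


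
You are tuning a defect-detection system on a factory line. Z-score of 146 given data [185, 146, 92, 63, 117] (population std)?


μ = 120.6, σ = 42.2876
z = (146 - 120.6)/42.2876 = 0.6006

0.6006


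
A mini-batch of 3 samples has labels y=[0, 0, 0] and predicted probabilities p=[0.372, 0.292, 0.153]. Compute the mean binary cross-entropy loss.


L[0] = -ln(1-0.372) = -ln(0.628) = 0.4652
L[1] = -ln(1-0.292) = -ln(0.708) = 0.3453
L[2] = -ln(1-0.153) = -ln(0.847) = 0.1661
mean = (0.4652 + 0.3453 + 0.1661)/3 = 0.3255

0.3255
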